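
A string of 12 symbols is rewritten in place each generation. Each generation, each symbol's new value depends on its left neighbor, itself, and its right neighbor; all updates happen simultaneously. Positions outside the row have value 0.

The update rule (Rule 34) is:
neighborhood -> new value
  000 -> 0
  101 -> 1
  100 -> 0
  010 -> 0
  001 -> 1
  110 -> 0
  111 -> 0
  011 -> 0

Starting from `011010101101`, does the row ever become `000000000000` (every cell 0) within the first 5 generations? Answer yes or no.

no

100101010010
001010100100
010101001000
101010010000
010100100000
generation 5 is 010100100000, still not uniform 0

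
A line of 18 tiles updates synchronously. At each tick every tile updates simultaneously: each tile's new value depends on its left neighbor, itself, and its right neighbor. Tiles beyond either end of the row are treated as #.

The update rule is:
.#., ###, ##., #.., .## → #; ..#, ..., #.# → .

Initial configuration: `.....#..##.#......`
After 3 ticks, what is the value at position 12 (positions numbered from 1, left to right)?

#

tick 1: #....##.##.##.....
tick 2: ##...##.##.###....
tick 3: ###..##.##.####...
position 12 holds #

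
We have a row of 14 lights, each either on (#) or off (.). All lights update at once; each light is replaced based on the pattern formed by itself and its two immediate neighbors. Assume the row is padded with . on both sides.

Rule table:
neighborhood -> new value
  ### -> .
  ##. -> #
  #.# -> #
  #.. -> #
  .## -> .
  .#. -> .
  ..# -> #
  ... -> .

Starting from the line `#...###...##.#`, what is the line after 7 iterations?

.#.#..##.#.##.
#.#.##.##.#.##
.#.#.##.##.#.#
#.#.#.##.##.#.
.#.#.#.##.##.#
#.#.#.#.##.##.
.#.#.#.#.##.##

.#.#.#.#.##.##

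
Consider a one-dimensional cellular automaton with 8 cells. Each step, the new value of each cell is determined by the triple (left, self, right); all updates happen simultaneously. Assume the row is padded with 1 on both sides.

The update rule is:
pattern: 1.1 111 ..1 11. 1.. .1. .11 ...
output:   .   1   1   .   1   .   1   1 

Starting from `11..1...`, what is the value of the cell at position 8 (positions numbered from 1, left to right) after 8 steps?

1

step 1: 1.11.111
step 2: ..1..111
step 3: 11.11111
step 4: 1..11111
step 5: .1111111
step 6: .1111111  (fixed point — unchanged through step 8)
position 8 holds 1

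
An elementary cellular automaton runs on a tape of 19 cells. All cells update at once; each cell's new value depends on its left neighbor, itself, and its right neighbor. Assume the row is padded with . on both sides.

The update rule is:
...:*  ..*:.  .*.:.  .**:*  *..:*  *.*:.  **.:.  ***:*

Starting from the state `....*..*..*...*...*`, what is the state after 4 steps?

.**..*..********..*

***..*..*..**..**..
**.*..*..*.*.*.*.**
*...*..*.........*.
.**..*..********..*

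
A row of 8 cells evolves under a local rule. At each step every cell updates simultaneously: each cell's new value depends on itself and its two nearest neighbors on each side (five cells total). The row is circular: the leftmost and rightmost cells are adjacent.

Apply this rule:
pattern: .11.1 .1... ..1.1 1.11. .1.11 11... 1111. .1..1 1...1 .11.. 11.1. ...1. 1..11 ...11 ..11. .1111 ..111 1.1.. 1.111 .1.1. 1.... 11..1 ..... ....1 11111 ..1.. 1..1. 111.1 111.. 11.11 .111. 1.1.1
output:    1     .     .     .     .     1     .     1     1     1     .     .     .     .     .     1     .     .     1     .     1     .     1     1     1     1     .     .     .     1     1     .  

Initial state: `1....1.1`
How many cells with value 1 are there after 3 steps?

3

1111....
.1..111.
.11..1..
count of 1: 3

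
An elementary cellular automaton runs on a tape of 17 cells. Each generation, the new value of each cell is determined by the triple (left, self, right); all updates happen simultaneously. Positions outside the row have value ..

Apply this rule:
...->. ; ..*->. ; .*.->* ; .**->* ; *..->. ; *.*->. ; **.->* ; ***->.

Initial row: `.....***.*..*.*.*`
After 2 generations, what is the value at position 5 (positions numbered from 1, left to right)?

.

.....*.*.*..*.*.*
.....*.*.*..*.*.*
position 5 holds .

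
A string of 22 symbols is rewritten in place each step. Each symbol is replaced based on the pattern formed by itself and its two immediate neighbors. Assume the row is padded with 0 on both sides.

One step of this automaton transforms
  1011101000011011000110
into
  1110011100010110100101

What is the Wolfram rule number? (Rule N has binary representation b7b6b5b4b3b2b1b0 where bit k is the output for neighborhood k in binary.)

60

position 3: 111 → 0  (bit 7 = 0)
position 4: 110 → 0  (bit 6 = 0)
position 1: 101 → 1  (bit 5 = 1)
position 7: 100 → 1  (bit 4 = 1)
position 2: 011 → 1  (bit 3 = 1)
position 0: 010 → 1  (bit 2 = 1)
position 10: 001 → 0  (bit 1 = 0)
position 8: 000 → 0  (bit 0 = 0)
bits b7..b0 = 00111100 = 60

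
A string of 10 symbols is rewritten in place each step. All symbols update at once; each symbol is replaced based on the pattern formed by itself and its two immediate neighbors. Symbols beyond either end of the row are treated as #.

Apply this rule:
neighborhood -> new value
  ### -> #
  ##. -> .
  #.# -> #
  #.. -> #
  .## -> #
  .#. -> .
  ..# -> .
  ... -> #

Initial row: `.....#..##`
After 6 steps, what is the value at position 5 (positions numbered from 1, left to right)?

#

step 1: ####..#.##
step 2: ###.#..###
step 3: ##.#.#.###
step 4: #.#.#.####
step 5: .#.#.#####
step 6: #.#.######
position 5 holds #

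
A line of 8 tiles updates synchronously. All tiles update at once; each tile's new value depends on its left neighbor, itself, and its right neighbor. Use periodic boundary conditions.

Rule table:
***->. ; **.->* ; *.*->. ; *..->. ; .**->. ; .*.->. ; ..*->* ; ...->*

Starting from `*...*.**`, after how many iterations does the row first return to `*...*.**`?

iteration 1: *.**....
iteration 2: ...*.***
iteration 3: .**....*
iteration 4: ..*.***.
iteration 5: **....*.
iteration 6: .*.***..
iteration 7: *....*.*
iteration 8: *.***...
iteration 9: ....*.**
iteration 10: .***...*
iteration 11: ...*.**.
iteration 12: ***...*.
iteration 13: ..*.**..
iteration 14: **...*.*
iteration 15: .*.**...
iteration 16: *...*.**

16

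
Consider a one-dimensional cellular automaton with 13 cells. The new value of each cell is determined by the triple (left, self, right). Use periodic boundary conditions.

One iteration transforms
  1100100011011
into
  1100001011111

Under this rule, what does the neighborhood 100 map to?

0

At position 2 the neighborhood is 100; the next row has 0 there.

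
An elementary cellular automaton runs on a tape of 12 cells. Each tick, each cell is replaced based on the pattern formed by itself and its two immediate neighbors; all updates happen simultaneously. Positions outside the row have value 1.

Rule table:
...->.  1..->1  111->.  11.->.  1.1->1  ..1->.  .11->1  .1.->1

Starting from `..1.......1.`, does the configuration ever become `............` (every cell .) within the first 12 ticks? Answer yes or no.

no

1.11......11
.11.1.....1.
11.111....11
..11..1...1.
1.1.1.11..11
.111111.1.1.
11.....11111
..1....1....
1.11...11...
.11.1..1.1..
11.111.1111.
..11..11...1
tick 12 is ..11..11...1, still not uniform .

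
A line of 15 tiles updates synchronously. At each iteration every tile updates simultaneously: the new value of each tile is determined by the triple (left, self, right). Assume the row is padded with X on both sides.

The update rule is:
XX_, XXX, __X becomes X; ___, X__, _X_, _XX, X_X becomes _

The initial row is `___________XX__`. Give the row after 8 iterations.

___X_____X__X__

__________X_X_X
_________X_____
________X_____X
_______X_____X_
______X_____X__
_____X_____X__X
____X_____X__X_
___X_____X__X__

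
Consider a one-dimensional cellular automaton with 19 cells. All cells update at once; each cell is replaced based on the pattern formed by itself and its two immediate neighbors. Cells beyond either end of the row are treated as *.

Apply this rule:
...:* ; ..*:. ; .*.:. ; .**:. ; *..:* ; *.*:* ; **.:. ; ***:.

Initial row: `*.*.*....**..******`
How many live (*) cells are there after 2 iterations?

11

iteration 1: .*.*.***...*.......
iteration 2: *.*.*...**..******.
count of *: 11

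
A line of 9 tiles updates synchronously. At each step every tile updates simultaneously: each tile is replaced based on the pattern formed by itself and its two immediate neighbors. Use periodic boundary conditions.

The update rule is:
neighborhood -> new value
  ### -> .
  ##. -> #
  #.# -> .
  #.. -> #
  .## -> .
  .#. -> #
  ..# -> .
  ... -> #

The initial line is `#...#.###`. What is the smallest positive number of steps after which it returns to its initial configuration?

18

###.#....
..#.####.
#.#....##
#.####...
#....###.
####...#.
...###.#.
##...#.##
.###.#...
...#.####
##.#....#
.#.####..
.#....###
.####...#
....###.#
###...#.#
..###.#..
#...#.###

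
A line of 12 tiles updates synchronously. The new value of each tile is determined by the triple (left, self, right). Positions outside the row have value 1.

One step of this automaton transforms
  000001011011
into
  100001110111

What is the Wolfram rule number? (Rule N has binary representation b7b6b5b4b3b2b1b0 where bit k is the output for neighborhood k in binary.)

188

position 11: 111 → 1  (bit 7 = 1)
position 8: 110 → 0  (bit 6 = 0)
position 6: 101 → 1  (bit 5 = 1)
position 0: 100 → 1  (bit 4 = 1)
position 7: 011 → 1  (bit 3 = 1)
position 5: 010 → 1  (bit 2 = 1)
position 4: 001 → 0  (bit 1 = 0)
position 1: 000 → 0  (bit 0 = 0)
bits b7..b0 = 10111100 = 188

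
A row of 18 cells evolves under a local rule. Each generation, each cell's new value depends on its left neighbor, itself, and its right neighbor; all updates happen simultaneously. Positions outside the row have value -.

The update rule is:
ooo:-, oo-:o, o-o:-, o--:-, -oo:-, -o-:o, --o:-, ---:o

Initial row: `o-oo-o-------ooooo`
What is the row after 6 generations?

o--o-o-ooooo-----o
o--o-o-----o-ooo-o
o--o-o-ooo-o---o-o
o--o-o---o-o-o-o-o
o--o-o-o-o-o-o-o-o
o--o-o-o-o-o-o-o-o

o--o-o-o-o-o-o-o-o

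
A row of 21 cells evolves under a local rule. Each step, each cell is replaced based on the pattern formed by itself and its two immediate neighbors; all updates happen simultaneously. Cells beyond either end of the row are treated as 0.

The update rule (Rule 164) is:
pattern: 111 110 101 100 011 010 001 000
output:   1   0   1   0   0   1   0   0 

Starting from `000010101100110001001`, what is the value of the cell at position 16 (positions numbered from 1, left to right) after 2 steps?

0

000011110000000001001
000001100000000001001
position 16 holds 0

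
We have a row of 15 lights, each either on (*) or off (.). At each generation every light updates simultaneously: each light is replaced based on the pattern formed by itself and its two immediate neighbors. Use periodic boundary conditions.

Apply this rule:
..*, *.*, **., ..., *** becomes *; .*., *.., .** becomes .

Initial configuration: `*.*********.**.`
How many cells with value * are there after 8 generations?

generation 1: .*.*********.**
generation 2: *.*.*********.*
generation 3: **.*.*********.
generation 4: .**.*.*********
generation 5: *.**.*.********
generation 6: **.**.*.*******
generation 7: ***.**.*.******
generation 8: ****.**.*.*****
count of *: 12

12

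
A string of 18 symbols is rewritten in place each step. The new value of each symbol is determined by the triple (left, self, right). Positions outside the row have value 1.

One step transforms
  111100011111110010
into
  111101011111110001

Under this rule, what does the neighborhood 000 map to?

1

At position 5 the neighborhood is 000; the next row has 1 there.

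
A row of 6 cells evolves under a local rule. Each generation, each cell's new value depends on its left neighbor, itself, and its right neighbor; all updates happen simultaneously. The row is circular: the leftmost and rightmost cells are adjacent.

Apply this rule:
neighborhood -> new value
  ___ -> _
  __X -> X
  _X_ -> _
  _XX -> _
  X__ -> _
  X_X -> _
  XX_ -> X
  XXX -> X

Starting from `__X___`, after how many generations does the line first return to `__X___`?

6

_X____
X_____
_____X
____X_
___X__
__X___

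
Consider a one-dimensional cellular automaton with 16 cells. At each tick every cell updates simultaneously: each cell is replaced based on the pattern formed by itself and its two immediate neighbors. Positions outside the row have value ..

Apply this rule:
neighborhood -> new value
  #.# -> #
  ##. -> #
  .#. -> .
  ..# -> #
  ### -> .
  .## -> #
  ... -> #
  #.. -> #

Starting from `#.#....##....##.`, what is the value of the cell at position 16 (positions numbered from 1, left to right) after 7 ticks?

.#.#############
#.##...........#
.##############.
##............##
################
#..............#
.##############.
position 16 holds .

.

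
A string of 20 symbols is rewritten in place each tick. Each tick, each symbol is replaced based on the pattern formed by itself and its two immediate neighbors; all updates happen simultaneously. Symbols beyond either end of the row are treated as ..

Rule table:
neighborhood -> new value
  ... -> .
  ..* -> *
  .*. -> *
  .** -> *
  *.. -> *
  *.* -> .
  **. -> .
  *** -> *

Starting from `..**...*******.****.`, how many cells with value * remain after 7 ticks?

.**.*.*******..***.*
**..*.******.****..*
*.***.*****..***.***
*.**..****.****..**.
*.*.*****..***.***.*
*.*.****.****..**..*
*.*.***..***.***.***
count of *: 14

14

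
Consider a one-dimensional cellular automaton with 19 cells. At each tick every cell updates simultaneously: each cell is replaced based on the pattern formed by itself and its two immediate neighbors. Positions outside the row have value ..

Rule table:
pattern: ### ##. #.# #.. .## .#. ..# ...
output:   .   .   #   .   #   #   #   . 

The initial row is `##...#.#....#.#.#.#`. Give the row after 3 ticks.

tick 1: #...####...########
tick 2: #..##.....##.......
tick 3: #.##.....##........

#.##.....##........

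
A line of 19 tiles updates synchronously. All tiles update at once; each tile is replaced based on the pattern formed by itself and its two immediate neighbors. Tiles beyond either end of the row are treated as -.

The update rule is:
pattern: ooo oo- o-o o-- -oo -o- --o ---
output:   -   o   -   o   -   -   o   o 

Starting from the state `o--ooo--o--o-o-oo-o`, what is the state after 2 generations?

o-ooo--o--oooooo-oo

-oo--ooo-oo-----o--
o-ooo--o--oooooo-oo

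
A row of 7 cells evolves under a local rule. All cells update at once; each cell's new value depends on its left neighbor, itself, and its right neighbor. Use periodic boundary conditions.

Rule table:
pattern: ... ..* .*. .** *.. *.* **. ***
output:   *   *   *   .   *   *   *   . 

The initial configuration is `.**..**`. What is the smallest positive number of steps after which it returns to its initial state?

*.***.*
**..**.
.***.**
*..**.*
***.**.
..**.**
**.**.*
.**.**.
*.**.**
**.**..
.**.***
*.**..*
**.***.
.**..**

14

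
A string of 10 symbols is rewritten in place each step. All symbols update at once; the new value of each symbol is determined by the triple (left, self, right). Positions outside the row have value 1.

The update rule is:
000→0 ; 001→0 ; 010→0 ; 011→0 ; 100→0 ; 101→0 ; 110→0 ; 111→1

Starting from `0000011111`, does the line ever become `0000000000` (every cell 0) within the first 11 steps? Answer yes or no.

yes

step 1: 0000001111
step 2: 0000000111
step 3: 0000000011
step 4: 0000000001
step 5: 0000000000
all cells are 0 at step 5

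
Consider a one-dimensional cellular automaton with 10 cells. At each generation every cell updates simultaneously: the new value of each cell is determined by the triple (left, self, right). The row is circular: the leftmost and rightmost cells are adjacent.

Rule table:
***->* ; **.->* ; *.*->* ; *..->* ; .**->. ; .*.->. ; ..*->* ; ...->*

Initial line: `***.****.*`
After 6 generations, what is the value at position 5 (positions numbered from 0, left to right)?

****.****.
.****.****
*.****.***
**.****.**
***.****.*  (repeats generation 0; period 5)
generation 6: ****.****.
position 5 holds *

*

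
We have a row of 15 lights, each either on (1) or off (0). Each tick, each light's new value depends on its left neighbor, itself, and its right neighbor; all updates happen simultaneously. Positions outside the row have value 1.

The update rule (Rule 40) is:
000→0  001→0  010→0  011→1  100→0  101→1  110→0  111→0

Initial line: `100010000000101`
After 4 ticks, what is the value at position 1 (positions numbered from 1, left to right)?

tick 1: 000000000000011
tick 2: 000000000000010
tick 3: 000000000000001
tick 4: 000000000000001
position 1 holds 0

0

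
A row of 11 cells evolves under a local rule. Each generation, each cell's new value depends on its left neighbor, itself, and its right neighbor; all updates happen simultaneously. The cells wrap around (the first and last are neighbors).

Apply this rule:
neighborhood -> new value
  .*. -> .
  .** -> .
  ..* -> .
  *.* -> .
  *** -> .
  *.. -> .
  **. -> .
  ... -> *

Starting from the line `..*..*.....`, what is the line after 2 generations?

*......****
..****.....

..****.....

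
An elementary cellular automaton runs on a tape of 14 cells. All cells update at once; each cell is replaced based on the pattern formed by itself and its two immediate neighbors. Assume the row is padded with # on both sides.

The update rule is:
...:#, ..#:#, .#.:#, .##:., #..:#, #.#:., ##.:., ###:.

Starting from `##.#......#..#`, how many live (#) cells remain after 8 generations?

3

...##########.
###...........
...###########
###...........  (repeats generation 2; period 2)
generation 8: ###...........
count of #: 3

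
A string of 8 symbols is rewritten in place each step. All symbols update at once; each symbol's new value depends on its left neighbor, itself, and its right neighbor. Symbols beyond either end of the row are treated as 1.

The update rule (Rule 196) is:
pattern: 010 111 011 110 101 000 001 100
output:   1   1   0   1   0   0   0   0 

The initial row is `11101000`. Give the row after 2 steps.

11101000

11101000  (fixed point — unchanged through step 2)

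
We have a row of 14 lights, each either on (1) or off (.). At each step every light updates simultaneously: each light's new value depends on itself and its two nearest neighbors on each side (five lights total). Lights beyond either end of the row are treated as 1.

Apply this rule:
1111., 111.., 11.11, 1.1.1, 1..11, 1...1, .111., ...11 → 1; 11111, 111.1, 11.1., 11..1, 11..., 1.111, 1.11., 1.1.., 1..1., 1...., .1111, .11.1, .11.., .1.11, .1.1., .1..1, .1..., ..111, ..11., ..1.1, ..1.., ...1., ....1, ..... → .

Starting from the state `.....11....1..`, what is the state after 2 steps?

step 1: ....1........1
step 2: ............1.

............1.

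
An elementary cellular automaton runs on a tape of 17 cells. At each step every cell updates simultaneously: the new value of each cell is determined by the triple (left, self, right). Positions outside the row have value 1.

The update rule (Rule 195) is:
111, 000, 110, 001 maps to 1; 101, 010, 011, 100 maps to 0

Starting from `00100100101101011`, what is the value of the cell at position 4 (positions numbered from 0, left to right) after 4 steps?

1

01001001000100001
00010010011001110
01100100101010110
00101001000000010
position 4 holds 1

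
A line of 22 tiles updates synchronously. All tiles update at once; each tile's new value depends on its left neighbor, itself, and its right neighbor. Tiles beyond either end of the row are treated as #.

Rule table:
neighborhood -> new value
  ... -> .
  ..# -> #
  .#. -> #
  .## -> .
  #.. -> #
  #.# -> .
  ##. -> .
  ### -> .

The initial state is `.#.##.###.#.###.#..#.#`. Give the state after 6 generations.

generation 1: .#........#.....####..
generation 2: .##......###...#....##
generation 3: ...#....#...#.###..#..
generation 4: #.###..###.##....#####
generation 5: .....##......#..#.....
generation 6: #...#..#....######...#

#...#..#....######...#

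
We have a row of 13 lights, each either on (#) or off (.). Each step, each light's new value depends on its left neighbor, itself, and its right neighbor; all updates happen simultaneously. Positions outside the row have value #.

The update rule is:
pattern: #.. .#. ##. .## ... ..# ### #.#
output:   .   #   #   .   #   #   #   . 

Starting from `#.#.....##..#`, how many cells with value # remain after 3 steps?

step 1: #.#.####.#.#.
step 2: #.#..###.#.#.
step 3: #.#.#.##.#.#.
count of #: 7

7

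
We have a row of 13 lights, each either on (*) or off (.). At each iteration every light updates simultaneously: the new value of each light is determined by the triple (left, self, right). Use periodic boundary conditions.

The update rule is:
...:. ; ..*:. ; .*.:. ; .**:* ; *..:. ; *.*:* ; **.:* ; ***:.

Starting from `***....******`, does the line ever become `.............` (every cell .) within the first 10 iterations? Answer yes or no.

..*....*.....
.............
all cells are . at iteration 2

yes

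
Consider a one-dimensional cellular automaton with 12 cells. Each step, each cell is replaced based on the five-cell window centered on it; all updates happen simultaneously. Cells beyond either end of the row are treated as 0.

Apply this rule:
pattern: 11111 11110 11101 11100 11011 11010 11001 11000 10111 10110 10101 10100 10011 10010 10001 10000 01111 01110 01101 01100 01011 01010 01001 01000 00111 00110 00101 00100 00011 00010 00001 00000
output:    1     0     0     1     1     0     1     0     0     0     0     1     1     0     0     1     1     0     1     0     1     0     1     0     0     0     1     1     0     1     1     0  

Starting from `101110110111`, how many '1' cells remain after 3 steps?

5

110001011001
000011100101
001000110101
count of 1: 5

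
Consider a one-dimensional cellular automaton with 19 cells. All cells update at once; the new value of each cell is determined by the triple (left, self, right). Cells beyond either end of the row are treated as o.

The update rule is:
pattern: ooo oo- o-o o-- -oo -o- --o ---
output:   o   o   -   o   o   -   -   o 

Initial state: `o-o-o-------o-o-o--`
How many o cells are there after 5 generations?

17

generation 1: o----oooooo------o-
generation 2: oooo-ooooooooooo---
generation 3: oooo-ooooooooooooo-
generation 4: oooo-ooooooooooooo-  (fixed point — unchanged through generation 5)
count of o: 17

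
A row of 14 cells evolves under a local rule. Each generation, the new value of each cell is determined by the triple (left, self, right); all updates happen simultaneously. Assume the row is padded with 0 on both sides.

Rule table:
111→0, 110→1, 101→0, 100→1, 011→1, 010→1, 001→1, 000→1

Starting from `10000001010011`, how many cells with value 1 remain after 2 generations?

generation 1: 11111111011111
generation 2: 10000001010001
count of 1: 4

4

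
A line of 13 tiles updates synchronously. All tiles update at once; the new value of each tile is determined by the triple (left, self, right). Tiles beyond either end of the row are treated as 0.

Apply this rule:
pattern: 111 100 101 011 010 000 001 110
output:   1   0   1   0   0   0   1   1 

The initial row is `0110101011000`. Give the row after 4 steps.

0101011000000

1011010101000
0101101010000
1010110100000
0101011000000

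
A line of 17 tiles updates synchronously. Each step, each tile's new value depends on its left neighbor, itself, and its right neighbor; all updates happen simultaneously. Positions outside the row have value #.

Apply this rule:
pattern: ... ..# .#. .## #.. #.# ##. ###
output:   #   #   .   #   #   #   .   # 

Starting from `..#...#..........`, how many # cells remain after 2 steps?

##.###.##########
#.###.###########
count of #: 15

15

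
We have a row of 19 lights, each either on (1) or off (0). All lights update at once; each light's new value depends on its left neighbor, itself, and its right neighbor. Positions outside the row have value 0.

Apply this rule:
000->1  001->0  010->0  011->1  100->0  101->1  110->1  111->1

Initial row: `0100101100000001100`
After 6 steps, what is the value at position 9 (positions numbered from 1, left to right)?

1

0000011101111101101
1111011111111111110
1111111111111111110
1111111111111111110  (fixed point — unchanged through step 6)
position 9 holds 1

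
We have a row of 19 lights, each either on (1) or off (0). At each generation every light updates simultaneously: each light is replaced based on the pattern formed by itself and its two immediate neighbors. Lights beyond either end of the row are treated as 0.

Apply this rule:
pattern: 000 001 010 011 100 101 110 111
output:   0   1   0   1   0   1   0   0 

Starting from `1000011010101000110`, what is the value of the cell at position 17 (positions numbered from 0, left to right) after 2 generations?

0000110101010001100
0001101010100011000
position 17 holds 0

0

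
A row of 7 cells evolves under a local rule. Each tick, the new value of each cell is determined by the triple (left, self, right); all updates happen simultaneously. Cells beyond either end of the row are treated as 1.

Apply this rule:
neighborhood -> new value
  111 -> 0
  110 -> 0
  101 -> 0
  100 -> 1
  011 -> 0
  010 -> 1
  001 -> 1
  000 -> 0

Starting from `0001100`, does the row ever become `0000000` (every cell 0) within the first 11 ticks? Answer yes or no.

1010011
0011100
1100011
0010100
1110111
0000000
all cells are 0 at tick 6

yes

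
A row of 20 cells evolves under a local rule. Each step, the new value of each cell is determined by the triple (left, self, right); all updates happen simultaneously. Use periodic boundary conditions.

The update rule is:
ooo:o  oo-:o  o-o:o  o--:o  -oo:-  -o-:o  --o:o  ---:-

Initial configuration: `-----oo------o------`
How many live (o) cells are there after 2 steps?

----o-oo----ooo-----
---ooo-oo--o-ooo----
count of o: 9

9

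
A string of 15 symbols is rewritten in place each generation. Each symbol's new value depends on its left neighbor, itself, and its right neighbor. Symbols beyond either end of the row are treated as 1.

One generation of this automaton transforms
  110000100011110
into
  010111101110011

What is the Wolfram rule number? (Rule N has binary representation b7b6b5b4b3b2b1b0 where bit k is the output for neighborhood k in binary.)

position 0: 111 → 0  (bit 7 = 0)
position 1: 110 → 1  (bit 6 = 1)
position 14: 101 → 1  (bit 5 = 1)
position 2: 100 → 0  (bit 4 = 0)
position 10: 011 → 1  (bit 3 = 1)
position 6: 010 → 1  (bit 2 = 1)
position 5: 001 → 1  (bit 1 = 1)
position 3: 000 → 1  (bit 0 = 1)
bits b7..b0 = 01101111 = 111

111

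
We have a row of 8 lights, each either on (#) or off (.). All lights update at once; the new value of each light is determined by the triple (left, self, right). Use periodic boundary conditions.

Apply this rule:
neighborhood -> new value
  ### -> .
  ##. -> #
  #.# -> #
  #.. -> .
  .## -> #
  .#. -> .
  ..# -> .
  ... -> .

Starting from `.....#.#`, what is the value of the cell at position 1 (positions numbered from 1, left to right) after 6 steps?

step 1: ......#.
step 2: ........
step 3: ........  (fixed point — unchanged through step 6)
position 1 holds .

.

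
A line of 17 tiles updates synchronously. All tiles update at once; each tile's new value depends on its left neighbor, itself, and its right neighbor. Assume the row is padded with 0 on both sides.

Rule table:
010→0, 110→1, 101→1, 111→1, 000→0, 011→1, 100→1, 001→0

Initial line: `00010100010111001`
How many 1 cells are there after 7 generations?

00001010001111100
00000101001111110
00000010101111111
00000001011111111
00000000111111111
00000000111111111  (fixed point — unchanged through generation 7)
count of 1: 9

9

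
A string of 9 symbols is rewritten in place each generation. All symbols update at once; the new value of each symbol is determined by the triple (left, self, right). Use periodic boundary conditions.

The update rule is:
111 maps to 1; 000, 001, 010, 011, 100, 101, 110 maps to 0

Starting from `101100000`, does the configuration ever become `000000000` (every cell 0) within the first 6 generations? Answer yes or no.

000000000
all cells are 0 at generation 1

yes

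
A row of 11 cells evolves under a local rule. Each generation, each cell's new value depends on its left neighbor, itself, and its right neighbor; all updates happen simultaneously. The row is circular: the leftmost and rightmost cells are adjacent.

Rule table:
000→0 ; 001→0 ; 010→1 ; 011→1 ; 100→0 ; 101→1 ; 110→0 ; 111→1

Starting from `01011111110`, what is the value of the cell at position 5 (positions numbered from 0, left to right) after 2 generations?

01111111100
01111111000
position 5 holds 1

1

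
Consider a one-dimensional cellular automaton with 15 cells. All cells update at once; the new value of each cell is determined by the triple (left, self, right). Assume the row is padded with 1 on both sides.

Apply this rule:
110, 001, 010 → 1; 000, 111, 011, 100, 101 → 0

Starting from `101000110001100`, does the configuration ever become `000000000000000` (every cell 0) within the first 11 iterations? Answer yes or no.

no

101001010010101
101011010110100
101001010010101  (repeats iteration 1; period 2)
iteration 11: 101001010010101
iteration 11 is 101001010010101, still not uniform 0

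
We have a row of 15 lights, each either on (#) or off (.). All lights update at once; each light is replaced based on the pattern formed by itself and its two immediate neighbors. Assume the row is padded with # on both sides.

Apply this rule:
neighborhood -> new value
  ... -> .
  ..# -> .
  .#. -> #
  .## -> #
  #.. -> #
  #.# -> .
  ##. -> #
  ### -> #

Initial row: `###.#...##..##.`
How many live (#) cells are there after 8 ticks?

11

###.##..###.##.
###.###.###.##.
###.###.###.##.  (fixed point — unchanged through tick 8)
count of #: 11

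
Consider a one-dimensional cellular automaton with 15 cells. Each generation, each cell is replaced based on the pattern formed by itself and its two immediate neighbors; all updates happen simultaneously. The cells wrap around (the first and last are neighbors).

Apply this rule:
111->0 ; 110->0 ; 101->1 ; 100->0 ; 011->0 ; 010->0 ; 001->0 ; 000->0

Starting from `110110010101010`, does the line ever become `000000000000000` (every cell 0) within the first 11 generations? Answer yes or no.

yes

001000001010101
000000000101010
000000000010100
000000000001000
000000000000000
all cells are 0 at generation 5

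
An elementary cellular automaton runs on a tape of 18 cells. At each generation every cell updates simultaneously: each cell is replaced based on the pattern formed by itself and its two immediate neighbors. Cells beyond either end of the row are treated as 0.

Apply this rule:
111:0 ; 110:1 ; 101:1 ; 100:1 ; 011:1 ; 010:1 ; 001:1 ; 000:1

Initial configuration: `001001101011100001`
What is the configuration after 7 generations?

111111111110111111

generation 1: 111111111110111111
generation 2: 100000000011100001
generation 3: 111111111110111111  (repeats generation 1; period 2)
generation 7: 111111111110111111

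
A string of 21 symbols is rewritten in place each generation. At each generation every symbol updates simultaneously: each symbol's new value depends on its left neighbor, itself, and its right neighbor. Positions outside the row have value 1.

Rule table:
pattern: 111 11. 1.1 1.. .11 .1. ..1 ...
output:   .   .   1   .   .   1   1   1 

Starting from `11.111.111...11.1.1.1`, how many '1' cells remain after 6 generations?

12

..1...1....11..11111.
.11.111.111...1.....1
1..1...1....111.1111.
..11.111.111...1....1
.1..1...1....111.111.
11.11.111.111...1...1
count of 1: 12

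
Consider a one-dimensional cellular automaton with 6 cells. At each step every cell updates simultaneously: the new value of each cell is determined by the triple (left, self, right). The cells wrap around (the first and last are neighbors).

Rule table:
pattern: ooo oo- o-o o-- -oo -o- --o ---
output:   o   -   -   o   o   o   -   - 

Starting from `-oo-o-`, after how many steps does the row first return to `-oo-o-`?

2

-o--oo
-oo-o-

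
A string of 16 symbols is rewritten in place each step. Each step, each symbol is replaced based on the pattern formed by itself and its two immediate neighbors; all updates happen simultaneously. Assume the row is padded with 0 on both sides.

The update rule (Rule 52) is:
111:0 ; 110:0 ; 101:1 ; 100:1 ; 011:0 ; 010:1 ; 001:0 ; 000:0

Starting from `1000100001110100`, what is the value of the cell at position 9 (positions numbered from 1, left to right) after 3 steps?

0

step 1: 1100110000001110
step 2: 0010001000000001
step 3: 0011001100000001
position 9 holds 0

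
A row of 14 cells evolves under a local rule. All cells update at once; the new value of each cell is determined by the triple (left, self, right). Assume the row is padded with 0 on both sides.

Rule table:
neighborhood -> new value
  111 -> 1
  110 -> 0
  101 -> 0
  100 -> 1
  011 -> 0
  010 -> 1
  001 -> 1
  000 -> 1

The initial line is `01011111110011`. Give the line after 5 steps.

11011101100000

11001111101100
00110111000011
11000010111100
00111110011011
11011101100000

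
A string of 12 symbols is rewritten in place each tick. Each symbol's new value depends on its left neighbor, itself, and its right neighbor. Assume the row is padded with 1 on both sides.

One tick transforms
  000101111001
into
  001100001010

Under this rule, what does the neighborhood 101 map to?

At position 4 the neighborhood is 101; the next row has 0 there.

0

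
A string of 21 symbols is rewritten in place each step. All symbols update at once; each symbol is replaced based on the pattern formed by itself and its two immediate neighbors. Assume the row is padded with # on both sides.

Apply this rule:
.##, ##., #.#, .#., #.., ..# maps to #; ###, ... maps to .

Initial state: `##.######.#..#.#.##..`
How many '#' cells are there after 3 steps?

10

step 1: .###....#############
step 2: ##.##..##............
step 3: .#########..........#
count of #: 10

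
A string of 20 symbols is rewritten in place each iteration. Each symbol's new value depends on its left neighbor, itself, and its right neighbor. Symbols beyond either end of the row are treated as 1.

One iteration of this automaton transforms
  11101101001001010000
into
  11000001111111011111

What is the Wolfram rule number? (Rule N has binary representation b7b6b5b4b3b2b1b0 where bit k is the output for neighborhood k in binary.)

151

position 0: 111 → 1  (bit 7 = 1)
position 2: 110 → 0  (bit 6 = 0)
position 3: 101 → 0  (bit 5 = 0)
position 8: 100 → 1  (bit 4 = 1)
position 4: 011 → 0  (bit 3 = 0)
position 7: 010 → 1  (bit 2 = 1)
position 9: 001 → 1  (bit 1 = 1)
position 17: 000 → 1  (bit 0 = 1)
bits b7..b0 = 10010111 = 151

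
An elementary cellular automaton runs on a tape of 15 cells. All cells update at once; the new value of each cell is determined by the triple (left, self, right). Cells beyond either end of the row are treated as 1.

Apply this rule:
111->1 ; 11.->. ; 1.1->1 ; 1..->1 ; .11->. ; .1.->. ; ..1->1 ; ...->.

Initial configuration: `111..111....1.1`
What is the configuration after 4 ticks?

11.11.1.1..1.1.
1.1..1.1.11.1.1
.1.11.1.1..1.1.
1.1..1.1.11.1.1

1.1..1.1.11.1.1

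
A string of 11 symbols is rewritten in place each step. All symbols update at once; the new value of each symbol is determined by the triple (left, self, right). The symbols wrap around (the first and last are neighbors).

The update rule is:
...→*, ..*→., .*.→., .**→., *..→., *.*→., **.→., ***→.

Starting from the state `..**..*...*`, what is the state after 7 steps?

........*..
*******...*
........*..  (repeats step 1; period 2)
step 7: ........*..

........*..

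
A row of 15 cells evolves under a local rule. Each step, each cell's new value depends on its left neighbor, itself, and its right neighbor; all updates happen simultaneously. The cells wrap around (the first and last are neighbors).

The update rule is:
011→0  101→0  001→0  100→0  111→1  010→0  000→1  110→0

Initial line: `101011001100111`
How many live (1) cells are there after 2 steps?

11

000000000000011
011111111111000
count of 1: 11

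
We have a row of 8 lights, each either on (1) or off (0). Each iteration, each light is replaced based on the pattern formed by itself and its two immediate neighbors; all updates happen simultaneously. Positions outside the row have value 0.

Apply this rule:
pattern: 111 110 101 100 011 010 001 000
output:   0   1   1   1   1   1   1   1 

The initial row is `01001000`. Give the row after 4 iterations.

iteration 1: 11111111
iteration 2: 10000001
iteration 3: 11111111  (repeats iteration 1; period 2)
iteration 4: 10000001

10000001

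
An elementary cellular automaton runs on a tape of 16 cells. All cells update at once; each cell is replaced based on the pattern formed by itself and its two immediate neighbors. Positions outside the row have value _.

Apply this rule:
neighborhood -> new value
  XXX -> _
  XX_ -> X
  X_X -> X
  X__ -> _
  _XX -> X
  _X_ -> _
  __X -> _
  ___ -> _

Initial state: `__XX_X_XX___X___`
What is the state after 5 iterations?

___X___X________

iteration 1: __XXX_XXX_______
iteration 2: __X_XXX_X_______
iteration 3: ___XX_XX________
iteration 4: ___XXXXX________
iteration 5: ___X___X________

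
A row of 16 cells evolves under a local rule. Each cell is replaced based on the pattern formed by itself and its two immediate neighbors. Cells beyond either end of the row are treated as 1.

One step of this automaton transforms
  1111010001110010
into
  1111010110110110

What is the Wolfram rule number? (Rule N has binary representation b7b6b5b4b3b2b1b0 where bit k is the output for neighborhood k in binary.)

position 0: 111 → 1  (bit 7 = 1)
position 3: 110 → 1  (bit 6 = 1)
position 4: 101 → 0  (bit 5 = 0)
position 6: 100 → 0  (bit 4 = 0)
position 9: 011 → 0  (bit 3 = 0)
position 5: 010 → 1  (bit 2 = 1)
position 8: 001 → 1  (bit 1 = 1)
position 7: 000 → 1  (bit 0 = 1)
bits b7..b0 = 11000111 = 199

199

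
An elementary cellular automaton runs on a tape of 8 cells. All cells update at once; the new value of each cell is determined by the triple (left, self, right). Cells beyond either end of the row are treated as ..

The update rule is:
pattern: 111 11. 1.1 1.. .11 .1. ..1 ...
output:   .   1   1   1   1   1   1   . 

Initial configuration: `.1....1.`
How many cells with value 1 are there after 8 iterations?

iteration 1: 111..111
iteration 2: 1.1111.1
iteration 3: 111..111  (repeats iteration 1; period 2)
iteration 8: 1.1111.1
count of 1: 6

6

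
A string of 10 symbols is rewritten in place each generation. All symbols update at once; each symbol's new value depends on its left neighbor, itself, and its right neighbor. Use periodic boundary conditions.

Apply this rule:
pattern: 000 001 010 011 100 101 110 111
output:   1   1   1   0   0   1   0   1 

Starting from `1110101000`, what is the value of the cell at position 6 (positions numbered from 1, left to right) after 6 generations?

0

0101111011
1110110100
0101001101
1111010011
1110110101
1101001110
position 6 holds 0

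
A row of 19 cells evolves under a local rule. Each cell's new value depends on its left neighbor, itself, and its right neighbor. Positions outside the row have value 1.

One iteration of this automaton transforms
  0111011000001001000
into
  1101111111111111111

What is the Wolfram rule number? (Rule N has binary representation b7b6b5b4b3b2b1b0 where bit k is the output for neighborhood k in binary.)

127

position 2: 111 → 0  (bit 7 = 0)
position 3: 110 → 1  (bit 6 = 1)
position 0: 101 → 1  (bit 5 = 1)
position 7: 100 → 1  (bit 4 = 1)
position 1: 011 → 1  (bit 3 = 1)
position 12: 010 → 1  (bit 2 = 1)
position 11: 001 → 1  (bit 1 = 1)
position 8: 000 → 1  (bit 0 = 1)
bits b7..b0 = 01111111 = 127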